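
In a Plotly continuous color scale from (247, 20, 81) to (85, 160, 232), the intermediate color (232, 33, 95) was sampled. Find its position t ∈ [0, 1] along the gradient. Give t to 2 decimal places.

Invert the lerp on the R channel (largest span, 162): t = (232 − 247) / (85 − 247) = -15/-162 = 0.092593.
Check on G: (33 − 20)/(160 − 20) = 0.09286 ✓

0.09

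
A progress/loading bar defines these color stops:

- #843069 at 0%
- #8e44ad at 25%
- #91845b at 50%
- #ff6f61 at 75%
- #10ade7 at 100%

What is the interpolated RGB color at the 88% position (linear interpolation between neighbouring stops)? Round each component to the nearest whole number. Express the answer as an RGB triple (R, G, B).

(131, 143, 167)

88% lies between the 75% and 100% stops, so the local fraction is t = (88 − 75)/(100 − 75) = 13/25 ≈ 0.52.
#ff6f61 → (255, 111, 97); #10ade7 → (16, 173, 231).
R = 255 + 0.52 × (16 − 255) = 130.72 → 131
G = 111 + 0.52 × (173 − 111) = 143.24 → 143
B = 97 + 0.52 × (231 − 97) = 166.68 → 167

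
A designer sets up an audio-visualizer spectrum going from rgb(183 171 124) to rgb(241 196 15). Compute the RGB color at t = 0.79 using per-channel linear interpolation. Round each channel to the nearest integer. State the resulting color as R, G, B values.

(229, 191, 38)

R = 183 + 0.79 × (241 − 183) = 183 + 0.79 × 58 = 228.82 → 229
G = 171 + 0.79 × (196 − 171) = 171 + 0.79 × 25 = 190.75 → 191
B = 124 + 0.79 × (15 − 124) = 124 + 0.79 × -109 = 37.89 → 38
So the blended color is (229, 191, 38), about #e5bf26.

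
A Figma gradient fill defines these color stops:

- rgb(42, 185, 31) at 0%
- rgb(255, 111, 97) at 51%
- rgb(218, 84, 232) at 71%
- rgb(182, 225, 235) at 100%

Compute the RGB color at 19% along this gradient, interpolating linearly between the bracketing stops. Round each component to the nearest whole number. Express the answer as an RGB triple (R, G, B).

19% lies between the 0% and 51% stops, so the local fraction is t = (19 − 0)/(51 − 0) = 19/51 ≈ 0.3725.
R = 42 + 0.3725 × (255 − 42) = 121.343 → 121
G = 185 + 0.3725 × (111 − 185) = 157.435 → 157
B = 31 + 0.3725 × (97 − 31) = 55.585 → 56

(121, 157, 56)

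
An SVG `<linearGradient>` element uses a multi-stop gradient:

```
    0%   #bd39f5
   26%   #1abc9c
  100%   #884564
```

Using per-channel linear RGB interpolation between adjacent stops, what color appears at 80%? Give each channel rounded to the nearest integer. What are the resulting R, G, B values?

80% lies between the 26% and 100% stops, so the local fraction is t = (80 − 26)/(100 − 26) = 54/74 ≈ 0.7297.
#1abc9c → (26, 188, 156); #884564 → (136, 69, 100).
R = 26 + 0.7297 × (136 − 26) = 106.267 → 106
G = 188 + 0.7297 × (69 − 188) = 101.166 → 101
B = 156 + 0.7297 × (100 − 156) = 115.137 → 115

(106, 101, 115)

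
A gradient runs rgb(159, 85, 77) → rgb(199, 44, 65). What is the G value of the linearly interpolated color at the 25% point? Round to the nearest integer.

G = 85 + 0.25 × (44 − 85) = 74.75 → 75

75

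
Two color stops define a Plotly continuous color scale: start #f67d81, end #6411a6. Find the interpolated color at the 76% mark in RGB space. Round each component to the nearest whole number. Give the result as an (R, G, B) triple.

(135, 43, 157)

#f67d81 → (246, 125, 129); #6411a6 → (100, 17, 166).
76% corresponds to t = 0.76.
R = 246 + 0.76 × (100 − 246) = 246 + 0.76 × -146 = 135.04 → 135
G = 125 + 0.76 × (17 − 125) = 125 + 0.76 × -108 = 42.92 → 43
B = 129 + 0.76 × (166 − 129) = 129 + 0.76 × 37 = 157.12 → 157
So the blended color is (135, 43, 157), about #872b9d.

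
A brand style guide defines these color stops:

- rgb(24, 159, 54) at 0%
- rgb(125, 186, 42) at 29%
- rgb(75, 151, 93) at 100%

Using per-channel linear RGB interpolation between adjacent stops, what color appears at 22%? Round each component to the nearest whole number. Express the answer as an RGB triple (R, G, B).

22% lies between the 0% and 29% stops, so the local fraction is t = (22 − 0)/(29 − 0) = 22/29 ≈ 0.7586.
R = 24 + 0.7586 × (125 − 24) = 100.619 → 101
G = 159 + 0.7586 × (186 − 159) = 179.482 → 179
B = 54 + 0.7586 × (42 − 54) = 44.897 → 45

(101, 179, 45)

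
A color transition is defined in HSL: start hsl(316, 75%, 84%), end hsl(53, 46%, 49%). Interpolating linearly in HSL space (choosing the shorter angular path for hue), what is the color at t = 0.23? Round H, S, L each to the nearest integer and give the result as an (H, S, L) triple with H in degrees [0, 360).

Hue: 53 − 316 = -263°, but |-263| > 180 so the shorter arc goes the other way: Δh = -263 + 360 = 97°.
H = 316 + 0.23 × (97) = 338.31 → 338°
S = 75 + 0.23 × (46 − 75) = 68.33 → 68%
L = 84 + 0.23 × (49 − 84) = 75.95 → 76%

(338, 68, 76)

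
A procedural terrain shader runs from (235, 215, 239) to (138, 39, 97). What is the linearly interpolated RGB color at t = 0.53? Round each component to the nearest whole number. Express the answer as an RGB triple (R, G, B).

(184, 122, 164)

R = 235 + 0.53 × (138 − 235) = 235 + 0.53 × -97 = 183.59 → 184
G = 215 + 0.53 × (39 − 215) = 215 + 0.53 × -176 = 121.72 → 122
B = 239 + 0.53 × (97 − 239) = 239 + 0.53 × -142 = 163.74 → 164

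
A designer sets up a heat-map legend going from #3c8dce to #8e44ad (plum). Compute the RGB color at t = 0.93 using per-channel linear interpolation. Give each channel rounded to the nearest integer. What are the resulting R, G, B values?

#3c8dce → (60, 141, 206); #8e44ad → (142, 68, 173).
R = 60 + 0.93 × (142 − 60) = 60 + 0.93 × 82 = 136.26 → 136
G = 141 + 0.93 × (68 − 141) = 141 + 0.93 × -73 = 73.11 → 73
B = 206 + 0.93 × (173 − 206) = 206 + 0.93 × -33 = 175.31 → 175
So the blended color is (136, 73, 175), about #8849af.

(136, 73, 175)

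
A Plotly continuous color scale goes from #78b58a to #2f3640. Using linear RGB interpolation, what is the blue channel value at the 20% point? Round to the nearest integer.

123

B₁ = 138 (from #78b58a), B₂ = 64 (from #2f3640).
B = 138 + 0.2 × (64 − 138) = 123.2 → 123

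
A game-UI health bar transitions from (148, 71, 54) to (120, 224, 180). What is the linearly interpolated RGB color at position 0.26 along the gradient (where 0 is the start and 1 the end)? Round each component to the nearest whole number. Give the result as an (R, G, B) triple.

R = 148 + 0.26 × (120 − 148) = 148 + 0.26 × -28 = 140.72 → 141
G = 71 + 0.26 × (224 − 71) = 71 + 0.26 × 153 = 110.78 → 111
B = 54 + 0.26 × (180 − 54) = 54 + 0.26 × 126 = 86.76 → 87
So the blended color is (141, 111, 87), about #8d6f57.

(141, 111, 87)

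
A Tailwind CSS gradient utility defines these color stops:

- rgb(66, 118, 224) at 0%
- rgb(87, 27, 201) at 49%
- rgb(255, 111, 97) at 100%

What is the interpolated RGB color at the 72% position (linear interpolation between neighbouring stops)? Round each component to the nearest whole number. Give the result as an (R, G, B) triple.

(163, 65, 154)

72% lies between the 49% and 100% stops, so the local fraction is t = (72 − 49)/(100 − 49) = 23/51 ≈ 0.451.
R = 87 + 0.451 × (255 − 87) = 162.768 → 163
G = 27 + 0.451 × (111 − 27) = 64.884 → 65
B = 201 + 0.451 × (97 − 201) = 154.096 → 154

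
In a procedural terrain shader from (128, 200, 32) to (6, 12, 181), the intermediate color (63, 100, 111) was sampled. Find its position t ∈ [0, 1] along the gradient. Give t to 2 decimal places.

0.53

Invert the lerp on the G channel (largest span, 188): t = (100 − 200) / (12 − 200) = -100/-188 = 0.53191.
Check on R: (63 − 128)/(6 − 128) = 0.5328 ✓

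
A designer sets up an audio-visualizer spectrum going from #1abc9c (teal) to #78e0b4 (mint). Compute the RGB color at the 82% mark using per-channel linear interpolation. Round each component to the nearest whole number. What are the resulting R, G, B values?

(103, 218, 176)

#1abc9c → (26, 188, 156); #78e0b4 → (120, 224, 180).
82% corresponds to t = 0.82.
R = 26 + 0.82 × (120 − 26) = 26 + 0.82 × 94 = 103.08 → 103
G = 188 + 0.82 × (224 − 188) = 188 + 0.82 × 36 = 217.52 → 218
B = 156 + 0.82 × (180 − 156) = 156 + 0.82 × 24 = 175.68 → 176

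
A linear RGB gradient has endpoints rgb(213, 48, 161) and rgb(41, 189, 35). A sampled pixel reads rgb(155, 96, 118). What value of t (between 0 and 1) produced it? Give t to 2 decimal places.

0.34

Invert the lerp on the R channel (largest span, 172): t = (155 − 213) / (41 − 213) = -58/-172 = 0.33721.
Check on G: (96 − 48)/(189 − 48) = 0.3404 ✓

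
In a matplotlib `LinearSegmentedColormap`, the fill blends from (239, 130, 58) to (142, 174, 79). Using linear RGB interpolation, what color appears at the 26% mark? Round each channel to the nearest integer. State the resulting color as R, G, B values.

(214, 141, 63)

26% corresponds to t = 0.26.
R = 239 + 0.26 × (142 − 239) = 239 + 0.26 × -97 = 213.78 → 214
G = 130 + 0.26 × (174 − 130) = 130 + 0.26 × 44 = 141.44 → 141
B = 58 + 0.26 × (79 − 58) = 58 + 0.26 × 21 = 63.46 → 63
So the blended color is (214, 141, 63), about #d68d3f.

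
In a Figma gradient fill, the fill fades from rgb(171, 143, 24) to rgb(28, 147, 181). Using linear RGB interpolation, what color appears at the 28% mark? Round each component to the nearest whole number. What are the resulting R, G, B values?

28% corresponds to t = 0.28.
R = 171 + 0.28 × (28 − 171) = 171 + 0.28 × -143 = 130.96 → 131
G = 143 + 0.28 × (147 − 143) = 143 + 0.28 × 4 = 144.12 → 144
B = 24 + 0.28 × (181 − 24) = 24 + 0.28 × 157 = 67.96 → 68

(131, 144, 68)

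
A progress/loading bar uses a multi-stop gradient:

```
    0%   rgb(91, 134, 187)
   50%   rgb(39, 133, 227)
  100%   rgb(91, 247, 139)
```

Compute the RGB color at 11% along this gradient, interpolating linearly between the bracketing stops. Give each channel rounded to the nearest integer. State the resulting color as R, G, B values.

(80, 134, 196)

11% lies between the 0% and 50% stops, so the local fraction is t = (11 − 0)/(50 − 0) = 11/50 ≈ 0.22.
R = 91 + 0.22 × (39 − 91) = 79.56 → 80
G = 134 + 0.22 × (133 − 134) = 133.78 → 134
B = 187 + 0.22 × (227 − 187) = 195.8 → 196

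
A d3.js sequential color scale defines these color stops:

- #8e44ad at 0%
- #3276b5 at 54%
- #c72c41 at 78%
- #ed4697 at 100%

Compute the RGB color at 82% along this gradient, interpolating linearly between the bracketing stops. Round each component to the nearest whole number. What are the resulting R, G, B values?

82% lies between the 78% and 100% stops, so the local fraction is t = (82 − 78)/(100 − 78) = 4/22 ≈ 0.1818.
#c72c41 → (199, 44, 65); #ed4697 → (237, 70, 151).
R = 199 + 0.1818 × (237 − 199) = 205.908 → 206
G = 44 + 0.1818 × (70 − 44) = 48.727 → 49
B = 65 + 0.1818 × (151 − 65) = 80.635 → 81

(206, 49, 81)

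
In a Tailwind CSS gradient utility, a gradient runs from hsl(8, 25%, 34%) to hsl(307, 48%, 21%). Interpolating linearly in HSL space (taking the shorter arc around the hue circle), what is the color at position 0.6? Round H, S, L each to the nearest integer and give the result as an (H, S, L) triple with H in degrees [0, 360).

Hue: 307 − 8 = 299°, but |299| > 180 so the shorter arc goes the other way: Δh = 299 − 360 = -61°.
H = 8 + 0.6 × (-61) = -28.6 → -29 → -29 mod 360 = 331°
S = 25 + 0.6 × (48 − 25) = 38.8 → 39%
L = 34 + 0.6 × (21 − 34) = 26.2 → 26%

(331, 39, 26)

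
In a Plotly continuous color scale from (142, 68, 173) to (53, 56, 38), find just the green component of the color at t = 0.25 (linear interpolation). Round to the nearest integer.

G = 68 + 0.25 × (56 − 68) = 65 → 65

65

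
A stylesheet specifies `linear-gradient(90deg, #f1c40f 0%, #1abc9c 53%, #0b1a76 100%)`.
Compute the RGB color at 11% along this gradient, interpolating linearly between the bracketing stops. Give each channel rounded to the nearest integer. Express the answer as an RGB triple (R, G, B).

11% lies between the 0% and 53% stops, so the local fraction is t = (11 − 0)/(53 − 0) = 11/53 ≈ 0.2075.
#f1c40f → (241, 196, 15); #1abc9c → (26, 188, 156).
R = 241 + 0.2075 × (26 − 241) = 196.387 → 196
G = 196 + 0.2075 × (188 − 196) = 194.34 → 194
B = 15 + 0.2075 × (156 − 15) = 44.258 → 44

(196, 194, 44)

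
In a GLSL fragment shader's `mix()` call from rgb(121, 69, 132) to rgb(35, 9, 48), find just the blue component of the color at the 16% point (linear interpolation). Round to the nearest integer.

B = 132 + 0.16 × (48 − 132) = 118.56 → 119

119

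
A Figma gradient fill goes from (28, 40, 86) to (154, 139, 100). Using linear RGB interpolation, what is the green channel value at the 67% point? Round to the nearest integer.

106

G = 40 + 0.67 × (139 − 40) = 106.33 → 106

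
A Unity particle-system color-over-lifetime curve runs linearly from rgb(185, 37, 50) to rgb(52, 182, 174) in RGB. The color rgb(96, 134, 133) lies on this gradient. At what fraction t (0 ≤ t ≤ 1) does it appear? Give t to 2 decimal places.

Invert the lerp on the G channel (largest span, 145): t = (134 − 37) / (182 − 37) = 97/145 = 0.66897.
Check on R: (96 − 185)/(52 − 185) = 0.6692 ✓

0.67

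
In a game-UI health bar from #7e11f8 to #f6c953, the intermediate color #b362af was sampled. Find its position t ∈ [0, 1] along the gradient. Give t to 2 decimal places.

Invert the lerp on the G channel (largest span, 184): t = (98 − 17) / (201 − 17) = 81/184 = 0.44022.
Check on R: (179 − 126)/(246 − 126) = 0.4417 ✓

0.44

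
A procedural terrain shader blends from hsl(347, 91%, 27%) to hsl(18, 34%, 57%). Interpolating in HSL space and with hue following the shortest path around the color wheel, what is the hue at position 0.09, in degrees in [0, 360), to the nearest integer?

Hue: 18 − 347 = -329°, but |-329| > 180 so the shorter arc goes the other way: Δh = -329 + 360 = 31°.
H = 347 + 0.09 × (31) = 349.79 → 350°

350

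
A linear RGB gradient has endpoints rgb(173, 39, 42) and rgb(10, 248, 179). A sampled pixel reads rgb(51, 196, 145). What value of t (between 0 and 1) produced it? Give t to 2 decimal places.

Invert the lerp on the G channel (largest span, 209): t = (196 − 39) / (248 − 39) = 157/209 = 0.7512.
Check on R: (51 − 173)/(10 − 173) = 0.7485 ✓

0.75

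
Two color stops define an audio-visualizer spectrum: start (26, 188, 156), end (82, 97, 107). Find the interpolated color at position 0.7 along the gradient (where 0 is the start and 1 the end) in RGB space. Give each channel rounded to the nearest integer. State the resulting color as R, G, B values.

R = 26 + 0.7 × (82 − 26) = 26 + 0.7 × 56 = 65.2 → 65
G = 188 + 0.7 × (97 − 188) = 188 + 0.7 × -91 = 124.3 → 124
B = 156 + 0.7 × (107 − 156) = 156 + 0.7 × -49 = 121.7 → 122

(65, 124, 122)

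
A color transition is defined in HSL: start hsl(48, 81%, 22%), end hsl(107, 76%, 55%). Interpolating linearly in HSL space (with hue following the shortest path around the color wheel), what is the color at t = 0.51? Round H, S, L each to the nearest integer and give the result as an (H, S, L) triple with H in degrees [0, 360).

(78, 78, 39)

Hue arc: Δh = 107 − 48 = 59° (|Δh| ≤ 180, already the shorter path).
H = 48 + 0.51 × (59) = 78.09 → 78°
S = 81 + 0.51 × (76 − 81) = 78.45 → 78%
L = 22 + 0.51 × (55 − 22) = 38.83 → 39%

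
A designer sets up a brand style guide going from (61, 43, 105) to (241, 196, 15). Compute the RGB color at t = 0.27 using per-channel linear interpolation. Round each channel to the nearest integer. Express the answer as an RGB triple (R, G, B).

(110, 84, 81)

R = 61 + 0.27 × (241 − 61) = 61 + 0.27 × 180 = 109.6 → 110
G = 43 + 0.27 × (196 − 43) = 43 + 0.27 × 153 = 84.31 → 84
B = 105 + 0.27 × (15 − 105) = 105 + 0.27 × -90 = 80.7 → 81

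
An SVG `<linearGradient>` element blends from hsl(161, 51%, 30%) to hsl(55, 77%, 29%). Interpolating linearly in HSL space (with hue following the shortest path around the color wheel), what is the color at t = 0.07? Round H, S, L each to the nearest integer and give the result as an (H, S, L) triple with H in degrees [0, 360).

(154, 53, 30)

Hue arc: Δh = 55 − 161 = -106° (|Δh| ≤ 180, already the shorter path).
H = 161 + 0.07 × (-106) = 153.58 → 154°
S = 51 + 0.07 × (77 − 51) = 52.82 → 53%
L = 30 + 0.07 × (29 − 30) = 29.93 → 30%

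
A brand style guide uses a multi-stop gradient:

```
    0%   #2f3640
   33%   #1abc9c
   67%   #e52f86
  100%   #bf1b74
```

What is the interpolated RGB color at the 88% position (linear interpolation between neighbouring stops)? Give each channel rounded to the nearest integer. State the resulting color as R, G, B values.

(205, 34, 123)

88% lies between the 67% and 100% stops, so the local fraction is t = (88 − 67)/(100 − 67) = 21/33 ≈ 0.6364.
#e52f86 → (229, 47, 134); #bf1b74 → (191, 27, 116).
R = 229 + 0.6364 × (191 − 229) = 204.817 → 205
G = 47 + 0.6364 × (27 − 47) = 34.272 → 34
B = 134 + 0.6364 × (116 − 134) = 122.545 → 123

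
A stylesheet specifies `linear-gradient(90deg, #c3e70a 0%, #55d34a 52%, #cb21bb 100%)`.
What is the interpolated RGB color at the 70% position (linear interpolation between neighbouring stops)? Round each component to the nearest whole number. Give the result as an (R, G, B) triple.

(129, 144, 116)

70% lies between the 52% and 100% stops, so the local fraction is t = (70 − 52)/(100 − 52) = 18/48 ≈ 0.375.
#55d34a → (85, 211, 74); #cb21bb → (203, 33, 187).
R = 85 + 0.375 × (203 − 85) = 129.25 → 129
G = 211 + 0.375 × (33 − 211) = 144.25 → 144
B = 74 + 0.375 × (187 − 74) = 116.375 → 116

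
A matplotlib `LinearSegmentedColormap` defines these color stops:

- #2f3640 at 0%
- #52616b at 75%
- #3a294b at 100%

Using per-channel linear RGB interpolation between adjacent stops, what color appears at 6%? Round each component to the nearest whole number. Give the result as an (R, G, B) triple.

6% lies between the 0% and 75% stops, so the local fraction is t = (6 − 0)/(75 − 0) = 6/75 ≈ 0.08.
#2f3640 → (47, 54, 64); #52616b → (82, 97, 107).
R = 47 + 0.08 × (82 − 47) = 49.8 → 50
G = 54 + 0.08 × (97 − 54) = 57.44 → 57
B = 64 + 0.08 × (107 − 64) = 67.44 → 67

(50, 57, 67)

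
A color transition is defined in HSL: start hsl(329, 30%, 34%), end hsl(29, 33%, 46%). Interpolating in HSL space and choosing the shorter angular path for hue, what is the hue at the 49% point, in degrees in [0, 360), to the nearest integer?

358

Hue: 29 − 329 = -300°, but |-300| > 180 so the shorter arc goes the other way: Δh = -300 + 360 = 60°.
H = 329 + 0.49 × (60) = 358.4 → 358°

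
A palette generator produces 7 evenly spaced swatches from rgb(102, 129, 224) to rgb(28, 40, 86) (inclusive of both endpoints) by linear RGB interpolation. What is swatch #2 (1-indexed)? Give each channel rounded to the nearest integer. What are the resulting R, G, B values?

With 7 swatches and endpoints inclusive, swatch 2 sits at t = (2 − 1)/(7 − 1) = 1/6 ≈ 0.1667.
R = 102 + 0.1667 × (28 − 102) = 89.664 → 90
G = 129 + 0.1667 × (40 − 129) = 114.164 → 114
B = 224 + 0.1667 × (86 − 224) = 200.995 → 201

(90, 114, 201)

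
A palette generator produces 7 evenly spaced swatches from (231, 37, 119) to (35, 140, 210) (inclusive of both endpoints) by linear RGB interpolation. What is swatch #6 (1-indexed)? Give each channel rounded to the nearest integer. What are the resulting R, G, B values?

With 7 swatches and endpoints inclusive, swatch 6 sits at t = (6 − 1)/(7 − 1) = 5/6 ≈ 0.8333.
R = 231 + 0.8333 × (35 − 231) = 67.673 → 68
G = 37 + 0.8333 × (140 − 37) = 122.83 → 123
B = 119 + 0.8333 × (210 − 119) = 194.83 → 195

(68, 123, 195)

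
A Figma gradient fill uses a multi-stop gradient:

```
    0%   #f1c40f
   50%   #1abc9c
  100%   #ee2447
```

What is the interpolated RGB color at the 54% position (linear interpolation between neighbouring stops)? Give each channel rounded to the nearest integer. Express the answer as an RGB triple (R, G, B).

54% lies between the 50% and 100% stops, so the local fraction is t = (54 − 50)/(100 − 50) = 4/50 ≈ 0.08.
#1abc9c → (26, 188, 156); #ee2447 → (238, 36, 71).
R = 26 + 0.08 × (238 − 26) = 42.96 → 43
G = 188 + 0.08 × (36 − 188) = 175.84 → 176
B = 156 + 0.08 × (71 − 156) = 149.2 → 149

(43, 176, 149)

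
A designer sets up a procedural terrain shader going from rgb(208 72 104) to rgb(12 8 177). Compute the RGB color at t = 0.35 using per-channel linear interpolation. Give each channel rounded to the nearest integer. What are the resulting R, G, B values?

R = 208 + 0.35 × (12 − 208) = 208 + 0.35 × -196 = 139.4 → 139
G = 72 + 0.35 × (8 − 72) = 72 + 0.35 × -64 = 49.6 → 50
B = 104 + 0.35 × (177 − 104) = 104 + 0.35 × 73 = 129.55 → 130

(139, 50, 130)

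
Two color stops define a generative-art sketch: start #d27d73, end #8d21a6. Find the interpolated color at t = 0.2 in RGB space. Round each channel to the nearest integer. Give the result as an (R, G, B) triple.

(196, 107, 125)

#d27d73 → (210, 125, 115); #8d21a6 → (141, 33, 166).
R = 210 + 0.2 × (141 − 210) = 210 + 0.2 × -69 = 196.2 → 196
G = 125 + 0.2 × (33 − 125) = 125 + 0.2 × -92 = 106.6 → 107
B = 115 + 0.2 × (166 − 115) = 115 + 0.2 × 51 = 125.2 → 125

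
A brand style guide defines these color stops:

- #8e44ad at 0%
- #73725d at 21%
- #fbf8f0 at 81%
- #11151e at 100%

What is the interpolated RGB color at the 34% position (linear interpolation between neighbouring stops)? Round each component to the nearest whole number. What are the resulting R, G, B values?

(144, 143, 125)

34% lies between the 21% and 81% stops, so the local fraction is t = (34 − 21)/(81 − 21) = 13/60 ≈ 0.2167.
#73725d → (115, 114, 93); #fbf8f0 → (251, 248, 240).
R = 115 + 0.2167 × (251 − 115) = 144.471 → 144
G = 114 + 0.2167 × (248 − 114) = 143.038 → 143
B = 93 + 0.2167 × (240 − 93) = 124.855 → 125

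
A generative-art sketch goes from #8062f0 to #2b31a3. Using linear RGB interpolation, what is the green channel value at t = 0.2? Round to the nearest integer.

88

G₁ = 98 (from #8062f0), G₂ = 49 (from #2b31a3).
G = 98 + 0.2 × (49 − 98) = 88.2 → 88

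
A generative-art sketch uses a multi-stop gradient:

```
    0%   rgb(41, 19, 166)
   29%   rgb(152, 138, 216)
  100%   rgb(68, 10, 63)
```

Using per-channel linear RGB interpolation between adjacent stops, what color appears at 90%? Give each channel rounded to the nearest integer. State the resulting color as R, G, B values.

(80, 28, 85)

90% lies between the 29% and 100% stops, so the local fraction is t = (90 − 29)/(100 − 29) = 61/71 ≈ 0.8592.
R = 152 + 0.8592 × (68 − 152) = 79.827 → 80
G = 138 + 0.8592 × (10 − 138) = 28.022 → 28
B = 216 + 0.8592 × (63 − 216) = 84.542 → 85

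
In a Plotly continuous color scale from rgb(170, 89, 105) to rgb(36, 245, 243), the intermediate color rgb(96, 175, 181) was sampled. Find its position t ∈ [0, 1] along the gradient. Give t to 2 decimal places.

0.55

Invert the lerp on the G channel (largest span, 156): t = (175 − 89) / (245 − 89) = 86/156 = 0.55128.
Check on R: (96 − 170)/(36 − 170) = 0.5522 ✓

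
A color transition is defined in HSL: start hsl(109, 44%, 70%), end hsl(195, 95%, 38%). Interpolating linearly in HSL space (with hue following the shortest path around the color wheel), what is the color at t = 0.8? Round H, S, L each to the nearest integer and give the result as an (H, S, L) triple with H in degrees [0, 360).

Hue arc: Δh = 195 − 109 = 86° (|Δh| ≤ 180, already the shorter path).
H = 109 + 0.8 × (86) = 177.8 → 178°
S = 44 + 0.8 × (95 − 44) = 84.8 → 85%
L = 70 + 0.8 × (38 − 70) = 44.4 → 44%

(178, 85, 44)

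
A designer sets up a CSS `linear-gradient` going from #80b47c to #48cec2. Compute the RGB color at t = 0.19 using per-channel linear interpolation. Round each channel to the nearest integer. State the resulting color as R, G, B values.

(117, 185, 137)

#80b47c → (128, 180, 124); #48cec2 → (72, 206, 194).
R = 128 + 0.19 × (72 − 128) = 128 + 0.19 × -56 = 117.36 → 117
G = 180 + 0.19 × (206 − 180) = 180 + 0.19 × 26 = 184.94 → 185
B = 124 + 0.19 × (194 − 124) = 124 + 0.19 × 70 = 137.3 → 137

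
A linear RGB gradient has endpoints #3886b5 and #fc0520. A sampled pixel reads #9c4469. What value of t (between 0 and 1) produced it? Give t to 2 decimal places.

Invert the lerp on the R channel (largest span, 196): t = (156 − 56) / (252 − 56) = 100/196 = 0.5102.
Check on G: (68 − 134)/(5 − 134) = 0.5116 ✓

0.51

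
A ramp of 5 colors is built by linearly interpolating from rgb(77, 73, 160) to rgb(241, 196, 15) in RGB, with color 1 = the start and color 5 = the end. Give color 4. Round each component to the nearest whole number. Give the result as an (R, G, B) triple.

With 5 swatches and endpoints inclusive, swatch 4 sits at t = (4 − 1)/(5 − 1) = 3/4 ≈ 0.75.
R = 77 + 0.75 × (241 − 77) = 200 → 200
G = 73 + 0.75 × (196 − 73) = 165.25 → 165
B = 160 + 0.75 × (15 − 160) = 51.25 → 51

(200, 165, 51)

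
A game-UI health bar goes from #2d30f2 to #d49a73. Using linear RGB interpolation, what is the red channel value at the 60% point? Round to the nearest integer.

R₁ = 45 (from #2d30f2), R₂ = 212 (from #d49a73).
R = 45 + 0.6 × (212 − 45) = 145.2 → 145

145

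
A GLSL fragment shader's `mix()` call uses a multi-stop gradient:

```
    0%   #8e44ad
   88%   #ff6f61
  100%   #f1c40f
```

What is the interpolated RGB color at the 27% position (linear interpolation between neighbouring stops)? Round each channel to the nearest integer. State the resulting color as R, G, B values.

(177, 81, 150)

27% lies between the 0% and 88% stops, so the local fraction is t = (27 − 0)/(88 − 0) = 27/88 ≈ 0.3068.
#8e44ad → (142, 68, 173); #ff6f61 → (255, 111, 97).
R = 142 + 0.3068 × (255 − 142) = 176.668 → 177
G = 68 + 0.3068 × (111 − 68) = 81.192 → 81
B = 173 + 0.3068 × (97 − 173) = 149.683 → 150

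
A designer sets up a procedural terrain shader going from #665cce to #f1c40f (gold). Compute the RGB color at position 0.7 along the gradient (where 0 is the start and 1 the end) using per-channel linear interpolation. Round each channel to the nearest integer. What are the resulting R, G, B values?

#665cce → (102, 92, 206); #f1c40f → (241, 196, 15).
R = 102 + 0.7 × (241 − 102) = 102 + 0.7 × 139 = 199.3 → 199
G = 92 + 0.7 × (196 − 92) = 92 + 0.7 × 104 = 164.8 → 165
B = 206 + 0.7 × (15 − 206) = 206 + 0.7 × -191 = 72.3 → 72

(199, 165, 72)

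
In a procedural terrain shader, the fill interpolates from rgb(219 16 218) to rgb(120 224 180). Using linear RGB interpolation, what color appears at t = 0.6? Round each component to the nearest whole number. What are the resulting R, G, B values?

(160, 141, 195)

R = 219 + 0.6 × (120 − 219) = 219 + 0.6 × -99 = 159.6 → 160
G = 16 + 0.6 × (224 − 16) = 16 + 0.6 × 208 = 140.8 → 141
B = 218 + 0.6 × (180 − 218) = 218 + 0.6 × -38 = 195.2 → 195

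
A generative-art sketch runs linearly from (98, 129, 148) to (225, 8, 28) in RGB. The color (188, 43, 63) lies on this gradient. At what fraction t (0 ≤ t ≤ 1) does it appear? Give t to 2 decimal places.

0.71

Invert the lerp on the R channel (largest span, 127): t = (188 − 98) / (225 − 98) = 90/127 = 0.70866.
Check on G: (43 − 129)/(8 − 129) = 0.7107 ✓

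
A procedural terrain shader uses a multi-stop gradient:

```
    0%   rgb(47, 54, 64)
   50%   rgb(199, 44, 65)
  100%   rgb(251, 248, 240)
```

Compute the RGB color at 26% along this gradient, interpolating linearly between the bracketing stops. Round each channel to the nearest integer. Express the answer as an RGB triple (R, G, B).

(126, 49, 65)

26% lies between the 0% and 50% stops, so the local fraction is t = (26 − 0)/(50 − 0) = 26/50 ≈ 0.52.
R = 47 + 0.52 × (199 − 47) = 126.04 → 126
G = 54 + 0.52 × (44 − 54) = 48.8 → 49
B = 64 + 0.52 × (65 − 64) = 64.52 → 65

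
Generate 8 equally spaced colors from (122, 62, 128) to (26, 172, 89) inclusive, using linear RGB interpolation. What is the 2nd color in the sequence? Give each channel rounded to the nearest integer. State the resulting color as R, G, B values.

(108, 78, 122)

With 8 swatches and endpoints inclusive, swatch 2 sits at t = (2 − 1)/(8 − 1) = 1/7 ≈ 0.1429.
R = 122 + 0.1429 × (26 − 122) = 108.282 → 108
G = 62 + 0.1429 × (172 − 62) = 77.719 → 78
B = 128 + 0.1429 × (89 − 128) = 122.427 → 122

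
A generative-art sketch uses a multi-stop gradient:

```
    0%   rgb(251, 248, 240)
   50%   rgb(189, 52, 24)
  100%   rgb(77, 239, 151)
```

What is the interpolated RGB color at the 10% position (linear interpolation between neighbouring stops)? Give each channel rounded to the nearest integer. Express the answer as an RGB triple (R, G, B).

10% lies between the 0% and 50% stops, so the local fraction is t = (10 − 0)/(50 − 0) = 10/50 ≈ 0.2.
R = 251 + 0.2 × (189 − 251) = 238.6 → 239
G = 248 + 0.2 × (52 − 248) = 208.8 → 209
B = 240 + 0.2 × (24 − 240) = 196.8 → 197

(239, 209, 197)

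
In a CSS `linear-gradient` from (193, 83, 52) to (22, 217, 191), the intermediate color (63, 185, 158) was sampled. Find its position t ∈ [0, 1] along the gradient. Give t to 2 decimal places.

0.76

Invert the lerp on the R channel (largest span, 171): t = (63 − 193) / (22 − 193) = -130/-171 = 0.76023.
Check on G: (185 − 83)/(217 − 83) = 0.7612 ✓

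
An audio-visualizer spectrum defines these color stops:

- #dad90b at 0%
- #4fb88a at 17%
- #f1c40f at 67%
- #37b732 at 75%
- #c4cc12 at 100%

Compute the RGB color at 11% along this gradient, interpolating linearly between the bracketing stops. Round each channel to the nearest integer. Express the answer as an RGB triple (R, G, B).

11% lies between the 0% and 17% stops, so the local fraction is t = (11 − 0)/(17 − 0) = 11/17 ≈ 0.6471.
#dad90b → (218, 217, 11); #4fb88a → (79, 184, 138).
R = 218 + 0.6471 × (79 − 218) = 128.053 → 128
G = 217 + 0.6471 × (184 − 217) = 195.646 → 196
B = 11 + 0.6471 × (138 − 11) = 93.182 → 93

(128, 196, 93)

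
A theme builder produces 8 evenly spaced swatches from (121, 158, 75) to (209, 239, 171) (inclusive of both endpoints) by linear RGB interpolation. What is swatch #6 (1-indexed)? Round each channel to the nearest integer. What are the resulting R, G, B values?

With 8 swatches and endpoints inclusive, swatch 6 sits at t = (6 − 1)/(8 − 1) = 5/7 ≈ 0.7143.
R = 121 + 0.7143 × (209 − 121) = 183.858 → 184
G = 158 + 0.7143 × (239 − 158) = 215.858 → 216
B = 75 + 0.7143 × (171 − 75) = 143.573 → 144

(184, 216, 144)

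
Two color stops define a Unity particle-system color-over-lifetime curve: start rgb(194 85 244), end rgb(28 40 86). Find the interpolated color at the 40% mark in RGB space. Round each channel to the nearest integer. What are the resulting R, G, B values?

(128, 67, 181)

40% corresponds to t = 0.4.
R = 194 + 0.4 × (28 − 194) = 194 + 0.4 × -166 = 127.6 → 128
G = 85 + 0.4 × (40 − 85) = 85 + 0.4 × -45 = 67 → 67
B = 244 + 0.4 × (86 − 244) = 244 + 0.4 × -158 = 180.8 → 181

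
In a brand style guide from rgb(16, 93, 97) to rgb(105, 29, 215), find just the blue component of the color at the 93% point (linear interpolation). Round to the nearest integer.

207

B = 97 + 0.93 × (215 − 97) = 206.74 → 207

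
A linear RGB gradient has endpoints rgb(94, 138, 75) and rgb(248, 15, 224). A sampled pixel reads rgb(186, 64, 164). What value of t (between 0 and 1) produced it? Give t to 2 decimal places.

Invert the lerp on the R channel (largest span, 154): t = (186 − 94) / (248 − 94) = 92/154 = 0.5974.
Check on G: (64 − 138)/(15 − 138) = 0.6016 ✓

0.60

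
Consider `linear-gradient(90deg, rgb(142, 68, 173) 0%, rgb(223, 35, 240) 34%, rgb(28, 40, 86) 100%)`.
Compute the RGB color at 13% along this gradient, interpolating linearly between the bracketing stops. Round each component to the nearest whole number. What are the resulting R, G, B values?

(173, 55, 199)

13% lies between the 0% and 34% stops, so the local fraction is t = (13 − 0)/(34 − 0) = 13/34 ≈ 0.3824.
R = 142 + 0.3824 × (223 − 142) = 172.974 → 173
G = 68 + 0.3824 × (35 − 68) = 55.381 → 55
B = 173 + 0.3824 × (240 − 173) = 198.621 → 199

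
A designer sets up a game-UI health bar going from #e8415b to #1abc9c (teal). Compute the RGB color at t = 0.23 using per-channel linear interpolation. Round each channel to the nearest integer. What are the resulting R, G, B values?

(185, 93, 106)

#e8415b → (232, 65, 91); #1abc9c → (26, 188, 156).
R = 232 + 0.23 × (26 − 232) = 232 + 0.23 × -206 = 184.62 → 185
G = 65 + 0.23 × (188 − 65) = 65 + 0.23 × 123 = 93.29 → 93
B = 91 + 0.23 × (156 − 91) = 91 + 0.23 × 65 = 105.95 → 106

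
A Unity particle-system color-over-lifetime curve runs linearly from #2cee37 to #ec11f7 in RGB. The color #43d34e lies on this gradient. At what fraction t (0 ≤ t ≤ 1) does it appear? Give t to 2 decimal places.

0.12

Invert the lerp on the G channel (largest span, 221): t = (211 − 238) / (17 − 238) = -27/-221 = 0.12217.
Check on R: (67 − 44)/(236 − 44) = 0.1198 ✓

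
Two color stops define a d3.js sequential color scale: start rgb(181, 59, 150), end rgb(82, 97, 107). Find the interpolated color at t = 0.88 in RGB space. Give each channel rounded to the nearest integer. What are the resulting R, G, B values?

R = 181 + 0.88 × (82 − 181) = 181 + 0.88 × -99 = 93.88 → 94
G = 59 + 0.88 × (97 − 59) = 59 + 0.88 × 38 = 92.44 → 92
B = 150 + 0.88 × (107 − 150) = 150 + 0.88 × -43 = 112.16 → 112

(94, 92, 112)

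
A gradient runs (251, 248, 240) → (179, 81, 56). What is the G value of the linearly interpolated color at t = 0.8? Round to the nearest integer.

114

G = 248 + 0.8 × (81 − 248) = 114.4 → 114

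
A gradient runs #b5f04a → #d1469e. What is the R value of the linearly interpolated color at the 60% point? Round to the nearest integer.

R₁ = 181 (from #b5f04a), R₂ = 209 (from #d1469e).
R = 181 + 0.6 × (209 − 181) = 197.8 → 198

198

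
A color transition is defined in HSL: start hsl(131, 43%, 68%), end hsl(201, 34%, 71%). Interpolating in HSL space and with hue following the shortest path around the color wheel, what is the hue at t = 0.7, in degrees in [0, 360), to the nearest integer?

Hue arc: Δh = 201 − 131 = 70° (|Δh| ≤ 180, already the shorter path).
H = 131 + 0.7 × (70) = 180 → 180°

180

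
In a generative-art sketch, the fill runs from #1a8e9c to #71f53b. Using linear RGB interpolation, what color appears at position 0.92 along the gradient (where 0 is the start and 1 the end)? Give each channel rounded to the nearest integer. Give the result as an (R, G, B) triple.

(106, 237, 67)

#1a8e9c → (26, 142, 156); #71f53b → (113, 245, 59).
R = 26 + 0.92 × (113 − 26) = 26 + 0.92 × 87 = 106.04 → 106
G = 142 + 0.92 × (245 − 142) = 142 + 0.92 × 103 = 236.76 → 237
B = 156 + 0.92 × (59 − 156) = 156 + 0.92 × -97 = 66.76 → 67
So the blended color is (106, 237, 67), about #6aed43.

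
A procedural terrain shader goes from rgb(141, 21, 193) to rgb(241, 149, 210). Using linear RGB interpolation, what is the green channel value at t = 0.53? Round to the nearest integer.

G = 21 + 0.53 × (149 − 21) = 88.84 → 89

89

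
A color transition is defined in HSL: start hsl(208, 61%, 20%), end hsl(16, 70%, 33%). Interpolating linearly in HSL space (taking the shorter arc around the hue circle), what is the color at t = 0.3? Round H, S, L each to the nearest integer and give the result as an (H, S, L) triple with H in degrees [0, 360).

Hue: 16 − 208 = -192°, but |-192| > 180 so the shorter arc goes the other way: Δh = -192 + 360 = 168°.
H = 208 + 0.3 × (168) = 258.4 → 258°
S = 61 + 0.3 × (70 − 61) = 63.7 → 64%
L = 20 + 0.3 × (33 − 20) = 23.9 → 24%

(258, 64, 24)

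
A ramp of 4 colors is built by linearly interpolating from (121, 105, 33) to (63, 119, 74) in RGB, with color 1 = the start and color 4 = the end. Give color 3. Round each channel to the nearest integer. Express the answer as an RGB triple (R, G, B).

With 4 swatches and endpoints inclusive, swatch 3 sits at t = (3 − 1)/(4 − 1) = 2/3 ≈ 0.6667.
R = 121 + 0.6667 × (63 − 121) = 82.331 → 82
G = 105 + 0.6667 × (119 − 105) = 114.334 → 114
B = 33 + 0.6667 × (74 − 33) = 60.335 → 60

(82, 114, 60)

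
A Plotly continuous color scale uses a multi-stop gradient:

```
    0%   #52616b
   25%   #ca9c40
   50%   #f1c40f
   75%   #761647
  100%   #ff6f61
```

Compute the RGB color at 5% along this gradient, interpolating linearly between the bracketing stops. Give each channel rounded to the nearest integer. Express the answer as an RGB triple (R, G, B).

5% lies between the 0% and 25% stops, so the local fraction is t = (5 − 0)/(25 − 0) = 5/25 ≈ 0.2.
#52616b → (82, 97, 107); #ca9c40 → (202, 156, 64).
R = 82 + 0.2 × (202 − 82) = 106 → 106
G = 97 + 0.2 × (156 − 97) = 108.8 → 109
B = 107 + 0.2 × (64 − 107) = 98.4 → 98

(106, 109, 98)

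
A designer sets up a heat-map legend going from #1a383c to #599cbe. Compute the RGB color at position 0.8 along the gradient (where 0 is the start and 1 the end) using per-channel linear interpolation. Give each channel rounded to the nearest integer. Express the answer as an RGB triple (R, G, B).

#1a383c → (26, 56, 60); #599cbe → (89, 156, 190).
R = 26 + 0.8 × (89 − 26) = 26 + 0.8 × 63 = 76.4 → 76
G = 56 + 0.8 × (156 − 56) = 56 + 0.8 × 100 = 136 → 136
B = 60 + 0.8 × (190 − 60) = 60 + 0.8 × 130 = 164 → 164
So the blended color is (76, 136, 164), about #4c88a4.

(76, 136, 164)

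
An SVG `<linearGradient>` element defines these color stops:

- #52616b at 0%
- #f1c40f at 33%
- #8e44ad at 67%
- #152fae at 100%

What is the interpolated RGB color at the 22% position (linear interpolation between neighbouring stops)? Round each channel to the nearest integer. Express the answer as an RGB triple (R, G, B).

22% lies between the 0% and 33% stops, so the local fraction is t = (22 − 0)/(33 − 0) = 22/33 ≈ 0.6667.
#52616b → (82, 97, 107); #f1c40f → (241, 196, 15).
R = 82 + 0.6667 × (241 − 82) = 188.005 → 188
G = 97 + 0.6667 × (196 − 97) = 163.003 → 163
B = 107 + 0.6667 × (15 − 107) = 45.664 → 46

(188, 163, 46)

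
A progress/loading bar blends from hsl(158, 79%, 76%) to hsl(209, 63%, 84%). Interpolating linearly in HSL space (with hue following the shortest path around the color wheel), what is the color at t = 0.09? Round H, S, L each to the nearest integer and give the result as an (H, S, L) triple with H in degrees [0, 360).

(163, 78, 77)

Hue arc: Δh = 209 − 158 = 51° (|Δh| ≤ 180, already the shorter path).
H = 158 + 0.09 × (51) = 162.59 → 163°
S = 79 + 0.09 × (63 − 79) = 77.56 → 78%
L = 76 + 0.09 × (84 − 76) = 76.72 → 77%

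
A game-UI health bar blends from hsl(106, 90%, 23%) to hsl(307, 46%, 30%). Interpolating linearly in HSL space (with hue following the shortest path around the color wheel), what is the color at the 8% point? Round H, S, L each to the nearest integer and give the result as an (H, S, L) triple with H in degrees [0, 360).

Hue: 307 − 106 = 201°, but |201| > 180 so the shorter arc goes the other way: Δh = 201 − 360 = -159°.
H = 106 + 0.08 × (-159) = 93.28 → 93°
S = 90 + 0.08 × (46 − 90) = 86.48 → 86%
L = 23 + 0.08 × (30 − 23) = 23.56 → 24%

(93, 86, 24)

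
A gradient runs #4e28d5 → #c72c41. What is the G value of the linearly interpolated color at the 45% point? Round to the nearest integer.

G₁ = 40 (from #4e28d5), G₂ = 44 (from #c72c41).
G = 40 + 0.45 × (44 − 40) = 41.8 → 42

42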